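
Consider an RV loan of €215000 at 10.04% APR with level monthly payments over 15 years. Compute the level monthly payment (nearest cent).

€2,315.67

Monthly rate = 10.04%/12 = 0.0083667; payment = 215,000 × 0.0083667 / (1 − (1+0.0083667)^−180) = €2,315.67.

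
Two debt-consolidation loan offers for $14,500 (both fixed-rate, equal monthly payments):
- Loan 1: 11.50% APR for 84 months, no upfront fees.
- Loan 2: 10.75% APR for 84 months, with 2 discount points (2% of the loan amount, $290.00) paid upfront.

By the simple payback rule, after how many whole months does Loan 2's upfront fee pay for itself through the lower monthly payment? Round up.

Loan 1: at 11.50% the monthly rate is 0.0095833, so the payment is 14,500 × 0.0095833 / (1 − 1.0095833^−84) = $252.10.
Loan 2: at 10.75% the monthly rate is 0.0089583, so the payment is 14,500 × 0.0089583 / (1 − 1.0089583^−84) = $246.37.
Monthly savings = $252.10 − $246.37 = $5.73.
Break-even = $290.00 / $5.73 = 50.61 → 51 months.

51 months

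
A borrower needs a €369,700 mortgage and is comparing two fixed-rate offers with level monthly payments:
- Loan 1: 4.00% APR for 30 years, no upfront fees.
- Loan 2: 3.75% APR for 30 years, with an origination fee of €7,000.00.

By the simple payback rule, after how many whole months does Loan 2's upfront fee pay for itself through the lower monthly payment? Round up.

Loan 1: monthly rate = 4%/12 = 0.0033333; payment = 369,700 × 0.0033333 / (1 − (1+0.0033333)^−360) = €1,765.00.
Loan 2: at 3.75% the monthly rate is 0.0031250, so the payment is 369,700 × 0.0031250 / (1 − 1.0031250^−360) = €1,712.14.
Monthly savings = €1,765.00 − €1,712.14 = €52.86.
Break-even = €7,000.00 / €52.86 = 132.43 → 133 months.

133 months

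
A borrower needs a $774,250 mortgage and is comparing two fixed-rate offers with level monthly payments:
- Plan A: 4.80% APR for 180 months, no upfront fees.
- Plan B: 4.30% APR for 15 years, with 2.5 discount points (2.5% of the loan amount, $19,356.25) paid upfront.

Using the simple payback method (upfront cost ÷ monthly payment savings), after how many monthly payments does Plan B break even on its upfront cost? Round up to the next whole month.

Plan A: at 4.80% the monthly rate is 0.0040000, so the payment is 774,250 × 0.0040000 / (1 − 1.0040000^−180) = $6,042.36.
Plan B: at 4.30% the monthly rate is 0.0035833, so the payment is 774,250 × 0.0035833 / (1 − 1.0035833^−180) = $5,844.13.
Monthly savings = $6,042.36 − $5,844.13 = $198.23.
Break-even = $19,356.25 / $198.23 = 97.65 → 98 months.

98 months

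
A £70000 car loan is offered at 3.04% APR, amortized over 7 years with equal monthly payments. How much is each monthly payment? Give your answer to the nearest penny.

Monthly rate = 3.04%/12 = 0.0025333; payment = 70,000 × 0.0025333 / (1 − (1+0.0025333)^−84) = £926.19.

£926.19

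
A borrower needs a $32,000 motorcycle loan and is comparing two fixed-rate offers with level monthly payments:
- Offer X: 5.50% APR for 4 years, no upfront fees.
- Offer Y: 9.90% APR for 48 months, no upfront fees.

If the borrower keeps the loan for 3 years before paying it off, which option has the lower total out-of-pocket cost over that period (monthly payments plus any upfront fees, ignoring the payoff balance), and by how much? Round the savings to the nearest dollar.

Offer X: at 5.50% the monthly rate is 0.0045833, so the payment is 32,000 × 0.0045833 / (1 − 1.0045833^−48) = $744.21.
Offer Y: at 9.90% the monthly rate is 0.0082500, so the payment is 32,000 × 0.0082500 / (1 − 1.0082500^−48) = $810.07.
Over 36 months: Offer X costs 36 × $744.21 = $26,791.56; Offer Y costs 36 × $810.07 = $29,162.52.
Offer X is cheaper by $29,162.52 − $26,791.56 = $2,370.96.

Offer X by $2,371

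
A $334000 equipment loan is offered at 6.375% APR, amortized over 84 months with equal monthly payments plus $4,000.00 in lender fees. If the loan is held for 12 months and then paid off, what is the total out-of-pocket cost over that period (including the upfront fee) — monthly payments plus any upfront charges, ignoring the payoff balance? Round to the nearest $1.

$63,274

Monthly rate = 6.375%/12 = 0.0053125; payment = 334,000 × 0.0053125 / (1 − (1+0.0053125)^−84) = $4,939.52.
Total outlay = 12 × $4,939.52 + $4,000.00 = $63,274.24.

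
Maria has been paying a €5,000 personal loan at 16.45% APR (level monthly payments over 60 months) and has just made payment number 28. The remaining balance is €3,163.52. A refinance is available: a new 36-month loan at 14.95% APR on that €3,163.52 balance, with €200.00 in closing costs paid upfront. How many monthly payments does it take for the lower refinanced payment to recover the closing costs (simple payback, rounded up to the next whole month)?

16 months

Current payment = 5,000 × 16.45%/12 / (1 − (1+0.0137083)^−60) = €122.79.
Refinanced payment = 3,163.52 × 0.0124583 / (1 − (1+0.0124583)^−36) = €109.59.
Monthly savings = €122.79 − €109.59 = €13.20.
Break-even = €200.00 / €13.20 = 15.15 → 16 months.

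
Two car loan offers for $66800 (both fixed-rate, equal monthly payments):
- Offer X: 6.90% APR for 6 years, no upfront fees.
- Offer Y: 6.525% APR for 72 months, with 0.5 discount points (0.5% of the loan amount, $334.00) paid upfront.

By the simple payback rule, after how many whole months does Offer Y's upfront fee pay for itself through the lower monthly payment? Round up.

28 months

Offer X: monthly rate = 6.9%/12 = 0.0057500; payment = 66,800 × 0.0057500 / (1 − (1+0.0057500)^−72) = $1,135.67.
Offer Y: monthly rate = 6.525%/12 = 0.0054375; payment = 66,800 × 0.0054375 / (1 − (1+0.0054375)^−72) = $1,123.70.
Monthly savings = $1,135.67 − $1,123.70 = $11.97.
Break-even = $334.00 / $11.97 = 27.90 → 28 months.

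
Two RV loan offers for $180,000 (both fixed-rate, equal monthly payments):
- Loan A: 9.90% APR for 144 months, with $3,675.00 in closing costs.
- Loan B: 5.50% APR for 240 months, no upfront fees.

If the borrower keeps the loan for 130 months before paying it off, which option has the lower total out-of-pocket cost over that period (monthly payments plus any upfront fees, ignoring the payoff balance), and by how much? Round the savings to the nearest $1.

Loan A: at 9.90% the monthly rate is 0.0082500, so the payment is 180,000 × 0.0082500 / (1 − 1.0082500^−144) = $2,140.76.
Loan B: at 5.50% the monthly rate is 0.0045833, so the payment is 180,000 × 0.0045833 / (1 − 1.0045833^−240) = $1,238.20.
Over 130 months: Loan A costs 130 × $2,140.76 + $3,675.00 = $281,973.80; Loan B costs 130 × $1,238.20 = $160,966.00.
Loan B is cheaper by $281,973.80 − $160,966.00 = $121,007.80.

Loan B by $121,008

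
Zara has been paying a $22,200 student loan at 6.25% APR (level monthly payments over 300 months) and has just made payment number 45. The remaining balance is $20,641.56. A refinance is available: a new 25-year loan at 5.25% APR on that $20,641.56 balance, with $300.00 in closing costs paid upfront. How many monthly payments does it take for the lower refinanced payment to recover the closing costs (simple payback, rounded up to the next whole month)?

14 months

Current payment = 22,200 × 6.25%/12 / (1 − (1+0.0052083)^−300) = $146.45.
Refinanced payment = 20,641.56 × 0.0043750 / (1 − (1+0.0043750)^−300) = $123.69.
Monthly savings = $146.45 − $123.69 = $22.76.
Break-even = $300.00 / $22.76 = 13.18 → 14 months.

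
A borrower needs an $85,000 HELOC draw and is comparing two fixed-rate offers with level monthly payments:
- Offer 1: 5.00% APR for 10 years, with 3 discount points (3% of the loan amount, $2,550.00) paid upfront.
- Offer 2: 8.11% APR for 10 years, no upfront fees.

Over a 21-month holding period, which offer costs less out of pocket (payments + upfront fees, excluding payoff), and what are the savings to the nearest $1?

Offer 1: monthly rate = 5%/12 = 0.0041667; payment = 85,000 × 0.0041667 / (1 − (1+0.0041667)^−120) = $901.56.
Offer 2: monthly rate = 8.11%/12 = 0.0067583; payment = 85,000 × 0.0067583 / (1 − (1+0.0067583)^−120) = $1,036.23.
Over 21 months: Offer 1 costs 21 × $901.56 + $2,550.00 = $21,482.76; Offer 2 costs 21 × $1,036.23 = $21,760.83.
Offer 1 is cheaper by $21,760.83 − $21,482.76 = $278.07.

Offer 1 by $278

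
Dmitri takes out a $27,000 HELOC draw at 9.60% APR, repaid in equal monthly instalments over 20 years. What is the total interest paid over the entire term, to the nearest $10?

$33,830

At 9.60% the monthly rate is 0.0080000, so the payment is 27,000 × 0.0080000 / (1 − 1.0080000^−240) = $253.44.
Total paid = 240 × $253.44 = $60,825.60; interest = $60,825.60 − $27,000 = $33,825.60.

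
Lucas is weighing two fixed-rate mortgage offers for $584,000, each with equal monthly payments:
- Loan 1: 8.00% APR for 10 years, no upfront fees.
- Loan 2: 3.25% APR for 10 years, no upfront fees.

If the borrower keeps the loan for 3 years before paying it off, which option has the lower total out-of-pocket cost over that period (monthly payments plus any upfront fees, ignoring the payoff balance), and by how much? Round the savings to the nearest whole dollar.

Loan 2 by $49,635

Loan 1: at 8.00% the monthly rate is 0.0066667, so the payment is 584,000 × 0.0066667 / (1 − 1.0066667^−120) = $7,085.53.
Loan 2: monthly rate = 3.25%/12 = 0.0027083; payment = 584,000 × 0.0027083 / (1 − (1+0.0027083)^−120) = $5,706.79.
Over 36 months: Loan 1 costs 36 × $7,085.53 = $255,079.08; Loan 2 costs 36 × $5,706.79 = $205,444.44.
Loan 2 is cheaper by $255,079.08 − $205,444.44 = $49,634.64.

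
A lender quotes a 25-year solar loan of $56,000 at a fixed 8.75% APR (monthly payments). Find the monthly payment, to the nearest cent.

At 8.75% the monthly rate is 0.0072917, so the payment is 56,000 × 0.0072917 / (1 − 1.0072917^−300) = $460.40.

$460.40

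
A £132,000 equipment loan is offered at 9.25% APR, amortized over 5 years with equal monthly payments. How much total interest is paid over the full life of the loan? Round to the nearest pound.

£33,369

Monthly rate = 9.25%/12 = 0.0077083; payment = 132,000 × 0.0077083 / (1 − (1+0.0077083)^−60) = £2,756.15.
Total paid = 60 × £2,756.15 = £165,369.00; interest = £165,369.00 − £132,000 = £33,369.00.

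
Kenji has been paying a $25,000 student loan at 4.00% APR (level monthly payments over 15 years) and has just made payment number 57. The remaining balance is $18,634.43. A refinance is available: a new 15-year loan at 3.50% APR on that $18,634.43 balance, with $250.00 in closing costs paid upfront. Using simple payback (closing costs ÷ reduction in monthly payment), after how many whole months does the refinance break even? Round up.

Current payment = 25,000 × 4%/12 / (1 − (1+0.0033333)^−180) = $184.92.
Refinanced payment = 18,634.43 × 0.0029167 / (1 − (1+0.0029167)^−180) = $133.21.
Monthly savings = $184.92 − $133.21 = $51.71.
Break-even = $250.00 / $51.71 = 4.83 → 5 months.

5 months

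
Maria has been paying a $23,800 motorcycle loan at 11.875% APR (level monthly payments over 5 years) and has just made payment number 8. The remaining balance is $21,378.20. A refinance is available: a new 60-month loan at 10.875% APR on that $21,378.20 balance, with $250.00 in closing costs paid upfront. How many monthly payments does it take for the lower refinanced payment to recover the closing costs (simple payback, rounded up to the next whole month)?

Current payment = 23,800 × 11.875%/12 / (1 − (1+0.0098958)^−60) = $527.92.
Refinanced payment = 21,378.20 × 0.0090625 / (1 − (1+0.0090625)^−60) = $463.48.
Monthly savings = $527.92 − $463.48 = $64.44.
Break-even = $250.00 / $64.44 = 3.88 → 4 months.

4 months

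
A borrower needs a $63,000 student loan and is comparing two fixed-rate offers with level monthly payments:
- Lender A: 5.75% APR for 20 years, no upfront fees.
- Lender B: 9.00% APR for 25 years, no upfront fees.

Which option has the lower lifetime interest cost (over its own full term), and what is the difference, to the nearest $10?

Lender A: monthly rate = 5.75%/12 = 0.0047917; payment = 63,000 × 0.0047917 / (1 − (1+0.0047917)^−240) = $442.31.
Total interest on Lender A = 240 × $442.31 − $63,000 = $43,154.40.
Lender B: monthly rate = 9%/12 = 0.0075000; payment = 63,000 × 0.0075000 / (1 − (1+0.0075000)^−300) = $528.69.
Total interest on Lender B = 300 × $528.69 − $63,000 = $95,607.00.
Lender A is lower by $52,452.60.

Lender A by $52,450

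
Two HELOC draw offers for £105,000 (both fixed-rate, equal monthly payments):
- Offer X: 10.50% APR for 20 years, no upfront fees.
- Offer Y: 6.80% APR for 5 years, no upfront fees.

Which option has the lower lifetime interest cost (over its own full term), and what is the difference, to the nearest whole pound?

Offer X: monthly rate = 10.5%/12 = 0.0087500; payment = 105,000 × 0.0087500 / (1 − (1+0.0087500)^−240) = £1,048.30.
Total interest on Offer X = 240 × £1,048.30 − £105,000 = £146,592.00.
Offer Y: monthly rate = 6.8%/12 = 0.0056667; payment = 105,000 × 0.0056667 / (1 − (1+0.0056667)^−60) = £2,069.23.
Total interest on Offer Y = 60 × £2,069.23 − £105,000 = £19,153.80.
Offer Y is lower by £127,438.20.

Offer Y by £127,438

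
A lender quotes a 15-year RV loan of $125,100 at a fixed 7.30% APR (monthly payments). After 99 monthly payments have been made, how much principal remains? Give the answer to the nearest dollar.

With monthly rate i = 7.3%/12 = 0.0060833, the balance after k of n payments is P · [(1+i)^n − (1+i)^k] / [(1+i)^n − 1].
(1+0.0060833)^180 = 2.97928346 and (1+0.0060833)^99 = 1.82289437, so the balance is 125,100 × (2.97928346 − 1.82289437) / (2.97928346 − 1) = $73,089.22.

$73,089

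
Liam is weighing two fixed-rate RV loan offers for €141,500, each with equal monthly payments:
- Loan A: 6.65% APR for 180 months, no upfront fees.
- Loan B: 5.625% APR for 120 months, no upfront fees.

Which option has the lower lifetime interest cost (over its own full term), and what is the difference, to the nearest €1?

Loan B by €38,646

Loan A: monthly rate = 6.65%/12 = 0.0055417; payment = 141,500 × 0.0055417 / (1 − (1+0.0055417)^−180) = €1,244.32.
Total interest on Loan A = 180 × €1,244.32 − €141,500 = €82,477.60.
Loan B: monthly rate = 5.625%/12 = 0.0046875; payment = 141,500 × 0.0046875 / (1 − (1+0.0046875)^−120) = €1,544.43.
Total interest on Loan B = 120 × €1,544.43 − €141,500 = €43,831.60.
Loan B is lower by €38,646.00.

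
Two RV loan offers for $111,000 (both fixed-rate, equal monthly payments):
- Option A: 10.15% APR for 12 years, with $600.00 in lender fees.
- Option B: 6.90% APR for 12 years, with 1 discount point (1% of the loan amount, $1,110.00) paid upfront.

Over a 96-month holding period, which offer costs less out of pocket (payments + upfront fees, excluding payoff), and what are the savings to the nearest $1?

Option B by $18,746

Option A: at 10.15% the monthly rate is 0.0084583, so the payment is 111,000 × 0.0084583 / (1 − 1.0084583^−144) = $1,336.17.
Option B: at 6.90% the monthly rate is 0.0057500, so the payment is 111,000 × 0.0057500 / (1 − 1.0057500^−144) = $1,135.59.
Over 96 months: Option A costs 96 × $1,336.17 + $600.00 = $128,872.32; Option B costs 96 × $1,135.59 + $1,110.00 = $110,126.64.
Option B is cheaper by $128,872.32 − $110,126.64 = $18,745.68.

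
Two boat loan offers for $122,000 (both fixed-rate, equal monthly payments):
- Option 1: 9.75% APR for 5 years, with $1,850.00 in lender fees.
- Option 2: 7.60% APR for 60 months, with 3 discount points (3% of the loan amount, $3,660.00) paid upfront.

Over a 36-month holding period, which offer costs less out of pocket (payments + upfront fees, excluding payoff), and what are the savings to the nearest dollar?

Option 1: monthly rate = 9.75%/12 = 0.0081250; payment = 122,000 × 0.0081250 / (1 − (1+0.0081250)^−60) = $2,577.16.
Option 2: at 7.60% the monthly rate is 0.0063333, so the payment is 122,000 × 0.0063333 / (1 − 1.0063333^−60) = $2,450.43.
Over 36 months: Option 1 costs 36 × $2,577.16 + $1,850.00 = $94,627.76; Option 2 costs 36 × $2,450.43 + $3,660.00 = $91,875.48.
Option 2 is cheaper by $94,627.76 − $91,875.48 = $2,752.28.

Option 2 by $2,752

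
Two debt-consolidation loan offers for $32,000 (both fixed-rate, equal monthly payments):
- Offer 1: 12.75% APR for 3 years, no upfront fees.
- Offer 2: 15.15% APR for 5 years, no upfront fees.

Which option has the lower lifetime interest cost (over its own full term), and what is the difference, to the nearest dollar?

Offer 1: monthly rate = 12.75%/12 = 0.0106250; payment = 32,000 × 0.0106250 / (1 − (1+0.0106250)^−36) = $1,074.36.
Total interest on Offer 1 = 36 × $1,074.36 − $32,000 = $6,676.96.
Offer 2: at 15.15% the monthly rate is 0.0126250, so the payment is 32,000 × 0.0126250 / (1 − 1.0126250^−60) = $763.80.
Total interest on Offer 2 = 60 × $763.80 − $32,000 = $13,828.00.
Offer 1 is lower by $7,151.04.

Offer 1 by $7,151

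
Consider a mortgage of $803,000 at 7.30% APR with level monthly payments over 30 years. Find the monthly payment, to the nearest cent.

$5,505.13

Monthly rate = 7.3%/12 = 0.0060833; payment = 803,000 × 0.0060833 / (1 − (1+0.0060833)^−360) = $5,505.13.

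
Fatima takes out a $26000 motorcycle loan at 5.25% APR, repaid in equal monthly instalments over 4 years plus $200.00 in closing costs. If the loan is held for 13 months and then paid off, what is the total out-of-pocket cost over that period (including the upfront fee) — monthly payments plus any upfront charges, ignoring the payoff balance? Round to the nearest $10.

$8,020

Monthly rate = 5.25%/12 = 0.0043750; payment = 26,000 × 0.0043750 / (1 − (1+0.0043750)^−48) = $601.71.
Total outlay = 13 × $601.71 + $200.00 = $8,022.23.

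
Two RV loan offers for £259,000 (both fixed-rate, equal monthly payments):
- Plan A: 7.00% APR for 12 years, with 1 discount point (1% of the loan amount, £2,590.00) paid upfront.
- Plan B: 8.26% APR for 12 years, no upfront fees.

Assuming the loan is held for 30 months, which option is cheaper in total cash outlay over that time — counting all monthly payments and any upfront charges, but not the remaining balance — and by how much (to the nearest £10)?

Plan A by £2,720

Plan A: monthly rate = 7%/12 = 0.0058333; payment = 259,000 × 0.0058333 / (1 − (1+0.0058333)^−144) = £2,663.51.
Plan B: at 8.26% the monthly rate is 0.0068833, so the payment is 259,000 × 0.0068833 / (1 − 1.0068833^−144) = £2,840.61.
Over 30 months: Plan A costs 30 × £2,663.51 + £2,590.00 = £82,495.30; Plan B costs 30 × £2,840.61 = £85,218.30.
Plan A is cheaper by £85,218.30 − £82,495.30 = £2,723.00.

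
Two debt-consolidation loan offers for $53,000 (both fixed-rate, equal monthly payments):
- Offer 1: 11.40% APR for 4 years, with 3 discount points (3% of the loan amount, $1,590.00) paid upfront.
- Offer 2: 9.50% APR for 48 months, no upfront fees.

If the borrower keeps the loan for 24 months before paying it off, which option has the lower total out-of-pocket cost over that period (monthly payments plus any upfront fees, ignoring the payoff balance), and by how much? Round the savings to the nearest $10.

Offer 1: monthly rate = 11.4%/12 = 0.0095000; payment = 53,000 × 0.0095000 / (1 − (1+0.0095000)^−48) = $1,380.13.
Offer 2: monthly rate = 9.5%/12 = 0.0079167; payment = 53,000 × 0.0079167 / (1 − (1+0.0079167)^−48) = $1,331.53.
Over 24 months: Offer 1 costs 24 × $1,380.13 + $1,590.00 = $34,713.12; Offer 2 costs 24 × $1,331.53 = $31,956.72.
Offer 2 is cheaper by $34,713.12 − $31,956.72 = $2,756.40.

Offer 2 by $2,760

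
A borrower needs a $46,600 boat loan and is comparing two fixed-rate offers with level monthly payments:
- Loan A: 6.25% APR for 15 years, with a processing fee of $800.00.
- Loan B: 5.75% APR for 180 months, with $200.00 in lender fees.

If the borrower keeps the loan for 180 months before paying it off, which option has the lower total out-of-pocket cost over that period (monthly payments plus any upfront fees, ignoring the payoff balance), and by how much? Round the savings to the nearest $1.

Loan A: at 6.25% the monthly rate is 0.0052083, so the payment is 46,600 × 0.0052083 / (1 − 1.0052083^−180) = $399.56.
Loan B: at 5.75% the monthly rate is 0.0047917, so the payment is 46,600 × 0.0047917 / (1 − 1.0047917^−180) = $386.97.
Over 180 months: Loan A costs 180 × $399.56 + $800.00 = $72,720.80; Loan B costs 180 × $386.97 + $200.00 = $69,854.60.
Loan B is cheaper by $72,720.80 − $69,854.60 = $2,866.20.

Loan B by $2,866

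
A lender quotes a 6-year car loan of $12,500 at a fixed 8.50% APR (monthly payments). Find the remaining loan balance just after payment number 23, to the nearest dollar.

With monthly rate i = 8.5%/12 = 0.0070833, the balance after k of n payments is P · [(1+i)^n − (1+i)^k] / [(1+i)^n − 1].
(1+0.0070833)^72 = 1.66230008 and (1+0.0070833)^23 = 1.17626290, so the balance is 12,500 × (1.66230008 − 1.17626290) / (1.66230008 − 1) = $9,173.28.

$9,173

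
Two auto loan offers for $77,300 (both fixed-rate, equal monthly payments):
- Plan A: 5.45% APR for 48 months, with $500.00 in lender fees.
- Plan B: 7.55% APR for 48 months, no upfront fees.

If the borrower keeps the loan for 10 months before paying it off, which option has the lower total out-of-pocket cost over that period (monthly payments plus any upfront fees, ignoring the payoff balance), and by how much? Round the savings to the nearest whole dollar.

Plan A: monthly rate = 5.45%/12 = 0.0045417; payment = 77,300 × 0.0045417 / (1 − (1+0.0045417)^−48) = $1,795.96.
Plan B: monthly rate = 7.55%/12 = 0.0062917; payment = 77,300 × 0.0062917 / (1 − (1+0.0062917)^−48) = $1,870.83.
Over 10 months: Plan A costs 10 × $1,795.96 + $500.00 = $18,459.60; Plan B costs 10 × $1,870.83 = $18,708.30.
Plan A is cheaper by $18,708.30 − $18,459.60 = $248.70.

Plan A by $249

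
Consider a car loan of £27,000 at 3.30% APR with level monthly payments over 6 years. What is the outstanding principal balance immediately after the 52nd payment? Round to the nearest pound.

With monthly rate i = 3.3%/12 = 0.0027500, the balance after k of n payments is P · [(1+i)^n − (1+i)^k] / [(1+i)^n − 1].
(1+0.0027500)^72 = 1.21863118 and (1+0.0027500)^52 = 1.15350339, so the balance is 27,000 × (1.21863118 − 1.15350339) / (1.21863118 − 1) = £8,043.00.

£8,043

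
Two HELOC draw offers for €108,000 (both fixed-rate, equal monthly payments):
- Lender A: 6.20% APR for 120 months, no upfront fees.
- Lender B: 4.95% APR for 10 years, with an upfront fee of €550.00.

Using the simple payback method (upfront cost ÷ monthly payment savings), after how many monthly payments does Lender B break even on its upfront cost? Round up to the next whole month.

9 months

Lender A: at 6.20% the monthly rate is 0.0051667, so the payment is 108,000 × 0.0051667 / (1 − 1.0051667^−120) = €1,209.90.
Lender B: at 4.95% the monthly rate is 0.0041250, so the payment is 108,000 × 0.0041250 / (1 − 1.0041250^−120) = €1,142.87.
Monthly savings = €1,209.90 − €1,142.87 = €67.03.
Break-even = €550.00 / €67.03 = 8.21 → 9 months.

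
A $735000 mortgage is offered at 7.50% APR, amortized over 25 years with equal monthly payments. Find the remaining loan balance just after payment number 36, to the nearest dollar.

With monthly rate i = 7.5%/12 = 0.0062500, the balance after k of n payments is P · [(1+i)^n − (1+i)^k] / [(1+i)^n − 1].
(1+0.0062500)^300 = 6.48288045 and (1+0.0062500)^36 = 1.25144614, so the balance is 735,000 × (6.48288045 − 1.25144614) / (6.48288045 − 1) = $701,292.73.

$701,293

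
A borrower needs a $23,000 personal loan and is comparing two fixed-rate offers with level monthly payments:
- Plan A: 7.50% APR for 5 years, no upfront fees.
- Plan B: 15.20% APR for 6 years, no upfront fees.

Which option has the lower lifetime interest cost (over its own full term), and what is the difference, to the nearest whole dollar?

Plan A: at 7.50% the monthly rate is 0.0062500, so the payment is 23,000 × 0.0062500 / (1 − 1.0062500^−60) = $460.87.
Total interest on Plan A = 60 × $460.87 − $23,000 = $4,652.20.
Plan B: at 15.20% the monthly rate is 0.0126667, so the payment is 23,000 × 0.0126667 / (1 − 1.0126667^−72) = $488.84.
Total interest on Plan B = 72 × $488.84 − $23,000 = $12,196.48.
Plan A is lower by $7,544.28.

Plan A by $7,544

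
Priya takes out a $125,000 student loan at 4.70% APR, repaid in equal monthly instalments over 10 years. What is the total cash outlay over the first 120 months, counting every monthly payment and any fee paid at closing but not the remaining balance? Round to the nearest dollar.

At 4.70% the monthly rate is 0.0039167, so the payment is 125,000 × 0.0039167 / (1 − 1.0039167^−120) = $1,307.57.
Total outlay = 120 × $1,307.57 = $156,908.40.

$156,908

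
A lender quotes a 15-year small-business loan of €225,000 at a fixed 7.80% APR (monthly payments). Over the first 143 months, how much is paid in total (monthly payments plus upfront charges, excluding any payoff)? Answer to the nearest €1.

€303,778

At 7.80% the monthly rate is 0.0065000, so the payment is 225,000 × 0.0065000 / (1 − 1.0065000^−180) = €2,124.32.
Total outlay = 143 × €2,124.32 = €303,777.76.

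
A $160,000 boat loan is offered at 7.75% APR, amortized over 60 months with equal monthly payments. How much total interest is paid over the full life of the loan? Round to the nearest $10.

$33,510

At 7.75% the monthly rate is 0.0064583, so the payment is 160,000 × 0.0064583 / (1 − 1.0064583^−60) = $3,225.11.
Total paid = 60 × $3,225.11 = $193,506.60; interest = $193,506.60 − $160,000 = $33,506.60.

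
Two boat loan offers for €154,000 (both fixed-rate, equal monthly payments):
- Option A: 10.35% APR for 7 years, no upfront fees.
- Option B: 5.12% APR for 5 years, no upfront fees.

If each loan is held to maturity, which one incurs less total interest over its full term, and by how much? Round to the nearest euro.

Option A: monthly rate = 10.35%/12 = 0.0086250; payment = 154,000 × 0.0086250 / (1 − (1+0.0086250)^−84) = €2,584.52.
Total interest on Option A = 84 × €2,584.52 − €154,000 = €63,099.68.
Option B: monthly rate = 5.12%/12 = 0.0042667; payment = 154,000 × 0.0042667 / (1 − (1+0.0042667)^−60) = €2,914.64.
Total interest on Option B = 60 × €2,914.64 − €154,000 = €20,878.40.
Option B is lower by €42,221.28.

Option B by €42,221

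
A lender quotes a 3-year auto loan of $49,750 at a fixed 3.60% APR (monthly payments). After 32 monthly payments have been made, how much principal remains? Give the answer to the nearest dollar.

With monthly rate i = 3.6%/12 = 0.0030000, the balance after k of n payments is P · [(1+i)^n − (1+i)^k] / [(1+i)^n − 1].
(1+0.0030000)^36 = 1.11386764 and (1+0.0030000)^32 = 1.10060088, so the balance is 49,750 × (1.11386764 − 1.10060088) / (1.11386764 − 1) = $5,796.39.

$5,796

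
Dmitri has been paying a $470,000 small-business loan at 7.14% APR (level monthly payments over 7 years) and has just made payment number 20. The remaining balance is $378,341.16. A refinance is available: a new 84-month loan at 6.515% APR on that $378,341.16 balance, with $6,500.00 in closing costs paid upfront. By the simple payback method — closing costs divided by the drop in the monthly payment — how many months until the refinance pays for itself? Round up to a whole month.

5 months

Current payment = 470,000 × 7.14%/12 / (1 − (1+0.0059500)^−84) = $7,125.77.
Refinanced payment = 378,341.16 × 0.0054292 / (1 − (1+0.0054292)^−84) = $5,620.90.
Monthly savings = $7,125.77 − $5,620.90 = $1,504.87.
Break-even = $6,500.00 / $1,504.87 = 4.32 → 5 months.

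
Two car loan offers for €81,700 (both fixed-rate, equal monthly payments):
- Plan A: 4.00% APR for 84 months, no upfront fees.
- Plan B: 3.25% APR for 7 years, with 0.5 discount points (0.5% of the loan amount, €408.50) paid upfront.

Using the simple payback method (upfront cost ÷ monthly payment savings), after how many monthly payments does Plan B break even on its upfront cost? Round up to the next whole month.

15 months

Plan A: at 4.00% the monthly rate is 0.0033333, so the payment is 81,700 × 0.0033333 / (1 − 1.0033333^−84) = €1,116.74.
Plan B: at 3.25% the monthly rate is 0.0027083, so the payment is 81,700 × 0.0027083 / (1 − 1.0027083^−84) = €1,088.76.
Monthly savings = €1,116.74 − €1,088.76 = €27.98.
Break-even = €408.50 / €27.98 = 14.60 → 15 months.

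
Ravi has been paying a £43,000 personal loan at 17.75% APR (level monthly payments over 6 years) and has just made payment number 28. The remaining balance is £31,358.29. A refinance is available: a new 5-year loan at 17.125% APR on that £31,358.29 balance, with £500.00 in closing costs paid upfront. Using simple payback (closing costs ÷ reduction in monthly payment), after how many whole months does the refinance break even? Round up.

Current payment = 43,000 × 17.75%/12 / (1 − (1+0.0147917)^−72) = £974.67.
Refinanced payment = 31,358.29 × 0.0142708 / (1 − (1+0.0142708)^−60) = £781.44.
Monthly savings = £974.67 − £781.44 = £193.23.
Break-even = £500.00 / £193.23 = 2.59 → 3 months.

3 months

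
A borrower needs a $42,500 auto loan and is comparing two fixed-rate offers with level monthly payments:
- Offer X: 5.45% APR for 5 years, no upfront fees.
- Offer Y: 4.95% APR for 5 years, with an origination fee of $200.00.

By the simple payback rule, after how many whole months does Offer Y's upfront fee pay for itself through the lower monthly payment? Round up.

21 months

Offer X: at 5.45% the monthly rate is 0.0045417, so the payment is 42,500 × 0.0045417 / (1 − 1.0045417^−60) = $810.82.
Offer Y: at 4.95% the monthly rate is 0.0041250, so the payment is 42,500 × 0.0041250 / (1 − 1.0041250^−60) = $801.05.
Monthly savings = $810.82 − $801.05 = $9.77.
Break-even = $200.00 / $9.77 = 20.47 → 21 months.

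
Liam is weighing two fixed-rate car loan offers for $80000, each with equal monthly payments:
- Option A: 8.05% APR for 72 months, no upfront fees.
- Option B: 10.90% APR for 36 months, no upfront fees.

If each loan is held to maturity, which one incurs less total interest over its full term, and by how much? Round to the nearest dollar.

Option A: at 8.05% the monthly rate is 0.0067083, so the payment is 80,000 × 0.0067083 / (1 − 1.0067083^−72) = $1,404.61.
Total interest on Option A = 72 × $1,404.61 − $80,000 = $21,131.92.
Option B: monthly rate = 10.9%/12 = 0.0090833; payment = 80,000 × 0.0090833 / (1 − (1+0.0090833)^−36) = $2,615.31.
Total interest on Option B = 36 × $2,615.31 − $80,000 = $14,151.16.
Option B is lower by $6,980.76.

Option B by $6,981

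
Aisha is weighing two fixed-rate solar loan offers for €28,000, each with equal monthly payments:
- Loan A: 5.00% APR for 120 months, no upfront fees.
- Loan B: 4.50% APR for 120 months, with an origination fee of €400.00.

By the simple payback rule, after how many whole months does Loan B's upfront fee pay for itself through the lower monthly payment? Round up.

59 months

Loan A: monthly rate = 5%/12 = 0.0041667; payment = 28,000 × 0.0041667 / (1 − (1+0.0041667)^−120) = €296.98.
Loan B: monthly rate = 4.5%/12 = 0.0037500; payment = 28,000 × 0.0037500 / (1 − (1+0.0037500)^−120) = €290.19.
Monthly savings = €296.98 − €290.19 = €6.79.
Break-even = €400.00 / €6.79 = 58.91 → 59 months.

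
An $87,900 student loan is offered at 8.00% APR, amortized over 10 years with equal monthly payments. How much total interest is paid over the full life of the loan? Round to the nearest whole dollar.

$40,076

Monthly rate = 8%/12 = 0.0066667; payment = 87,900 × 0.0066667 / (1 − (1+0.0066667)^−120) = $1,066.47.
Total paid = 120 × $1,066.47 = $127,976.40; interest = $127,976.40 − $87,900 = $40,076.40.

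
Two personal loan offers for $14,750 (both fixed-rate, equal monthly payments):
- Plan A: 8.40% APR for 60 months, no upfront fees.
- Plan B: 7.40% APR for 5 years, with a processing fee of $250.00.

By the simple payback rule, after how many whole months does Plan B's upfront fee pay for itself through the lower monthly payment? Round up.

Plan A: monthly rate = 8.4%/12 = 0.0070000; payment = 14,750 × 0.0070000 / (1 − (1+0.0070000)^−60) = $301.91.
Plan B: monthly rate = 7.4%/12 = 0.0061667; payment = 14,750 × 0.0061667 / (1 − (1+0.0061667)^−60) = $294.86.
Monthly savings = $301.91 − $294.86 = $7.05.
Break-even = $250.00 / $7.05 = 35.46 → 36 months.

36 months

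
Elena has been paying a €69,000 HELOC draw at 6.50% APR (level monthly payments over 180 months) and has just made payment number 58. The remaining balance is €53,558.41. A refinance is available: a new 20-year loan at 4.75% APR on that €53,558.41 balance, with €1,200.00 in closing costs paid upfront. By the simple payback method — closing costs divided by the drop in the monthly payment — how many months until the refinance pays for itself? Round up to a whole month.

Current payment = 69,000 × 6.5%/12 / (1 − (1+0.0054167)^−180) = €601.06.
Refinanced payment = 53,558.41 × 0.0039583 / (1 − (1+0.0039583)^−240) = €346.11.
Monthly savings = €601.06 − €346.11 = €254.95.
Break-even = €1,200.00 / €254.95 = 4.71 → 5 months.

5 months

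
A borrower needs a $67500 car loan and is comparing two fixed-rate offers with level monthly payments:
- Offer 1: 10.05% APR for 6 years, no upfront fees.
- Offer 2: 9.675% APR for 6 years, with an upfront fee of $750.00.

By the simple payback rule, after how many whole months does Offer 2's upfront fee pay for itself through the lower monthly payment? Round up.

Offer 1: monthly rate = 10.05%/12 = 0.0083750; payment = 67,500 × 0.0083750 / (1 − (1+0.0083750)^−72) = $1,252.20.
Offer 2: monthly rate = 9.675%/12 = 0.0080625; payment = 67,500 × 0.0080625 / (1 − (1+0.0080625)^−72) = $1,239.46.
Monthly savings = $1,252.20 − $1,239.46 = $12.74.
Break-even = $750.00 / $12.74 = 58.87 → 59 months.

59 months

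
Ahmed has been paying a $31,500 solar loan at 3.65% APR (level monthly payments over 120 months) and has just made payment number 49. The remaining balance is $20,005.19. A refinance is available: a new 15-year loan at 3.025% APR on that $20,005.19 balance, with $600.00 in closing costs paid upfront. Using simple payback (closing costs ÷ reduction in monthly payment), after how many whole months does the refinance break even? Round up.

4 months

Current payment = 31,500 × 3.65%/12 / (1 − (1+0.0030417)^−120) = $313.71.
Refinanced payment = 20,005.19 × 0.0025208 / (1 − (1+0.0025208)^−180) = $138.39.
Monthly savings = $313.71 − $138.39 = $175.32.
Break-even = $600.00 / $175.32 = 3.42 → 4 months.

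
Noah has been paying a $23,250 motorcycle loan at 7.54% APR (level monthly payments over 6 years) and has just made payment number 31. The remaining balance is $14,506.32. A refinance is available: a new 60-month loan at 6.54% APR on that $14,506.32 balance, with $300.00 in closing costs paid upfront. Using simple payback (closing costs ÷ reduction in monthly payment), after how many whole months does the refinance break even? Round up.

Current payment = 23,250 × 7.54%/12 / (1 − (1+0.0062833)^−72) = $402.45.
Refinanced payment = 14,506.32 × 0.0054500 / (1 − (1+0.0054500)^−60) = $284.10.
Monthly savings = $402.45 − $284.10 = $118.35.
Break-even = $300.00 / $118.35 = 2.53 → 3 months.

3 months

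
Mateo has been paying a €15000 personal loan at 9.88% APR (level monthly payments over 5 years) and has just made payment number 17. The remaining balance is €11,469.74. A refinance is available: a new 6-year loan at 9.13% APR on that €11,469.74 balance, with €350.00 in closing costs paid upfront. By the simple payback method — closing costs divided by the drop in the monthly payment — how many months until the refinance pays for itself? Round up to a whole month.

4 months

Current payment = 15,000 × 9.88%/12 / (1 − (1+0.0082333)^−60) = €317.82.
Refinanced payment = 11,469.74 × 0.0076083 / (1 − (1+0.0076083)^−72) = €207.49.
Monthly savings = €317.82 − €207.49 = €110.33.
Break-even = €350.00 / €110.33 = 3.17 → 4 months.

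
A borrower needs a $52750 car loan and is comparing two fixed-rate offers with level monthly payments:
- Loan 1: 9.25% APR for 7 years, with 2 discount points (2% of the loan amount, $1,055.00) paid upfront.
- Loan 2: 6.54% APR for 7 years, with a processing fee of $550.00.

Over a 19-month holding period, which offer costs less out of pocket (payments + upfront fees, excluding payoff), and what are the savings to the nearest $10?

Loan 1: monthly rate = 9.25%/12 = 0.0077083; payment = 52,750 × 0.0077083 / (1 − (1+0.0077083)^−84) = $855.41.
Loan 2: monthly rate = 6.54%/12 = 0.0054500; payment = 52,750 × 0.0054500 / (1 − (1+0.0054500)^−84) = $784.33.
Over 19 months: Loan 1 costs 19 × $855.41 + $1,055.00 = $17,307.79; Loan 2 costs 19 × $784.33 + $550.00 = $15,452.27.
Loan 2 is cheaper by $17,307.79 − $15,452.27 = $1,855.52.

Loan 2 by $1,860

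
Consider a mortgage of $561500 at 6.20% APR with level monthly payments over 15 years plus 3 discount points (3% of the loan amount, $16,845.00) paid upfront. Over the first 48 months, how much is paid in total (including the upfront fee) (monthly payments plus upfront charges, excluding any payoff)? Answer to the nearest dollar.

$247,204

Monthly rate = 6.2%/12 = 0.0051667; payment = 561,500 × 0.0051667 / (1 − (1+0.0051667)^−180) = $4,799.14.
Total outlay = 48 × $4,799.14 + $16,845.00 = $247,203.72.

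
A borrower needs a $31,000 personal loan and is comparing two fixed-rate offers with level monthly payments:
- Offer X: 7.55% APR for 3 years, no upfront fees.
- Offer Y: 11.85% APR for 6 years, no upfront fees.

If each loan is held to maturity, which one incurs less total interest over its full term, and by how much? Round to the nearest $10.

Offer X by $8,720

Offer X: monthly rate = 7.55%/12 = 0.0062917; payment = 31,000 × 0.0062917 / (1 − (1+0.0062917)^−36) = $965.00.
Total interest on Offer X = 36 × $965.00 − $31,000 = $3,740.00.
Offer Y: monthly rate = 11.85%/12 = 0.0098750; payment = 31,000 × 0.0098750 / (1 − (1+0.0098750)^−72) = $603.64.
Total interest on Offer Y = 72 × $603.64 − $31,000 = $12,462.08.
Offer X is lower by $8,722.08.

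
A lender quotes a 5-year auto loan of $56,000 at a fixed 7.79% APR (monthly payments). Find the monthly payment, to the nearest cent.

Monthly rate = 7.79%/12 = 0.0064917; payment = 56,000 × 0.0064917 / (1 − (1+0.0064917)^−60) = $1,129.86.

$1,129.86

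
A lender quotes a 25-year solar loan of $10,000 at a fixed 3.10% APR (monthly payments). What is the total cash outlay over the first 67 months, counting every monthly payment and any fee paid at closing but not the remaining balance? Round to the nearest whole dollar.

At 3.10% the monthly rate is 0.0025833, so the payment is 10,000 × 0.0025833 / (1 − 1.0025833^−300) = $47.94.
Total outlay = 67 × $47.94 = $3,211.98.

$3,212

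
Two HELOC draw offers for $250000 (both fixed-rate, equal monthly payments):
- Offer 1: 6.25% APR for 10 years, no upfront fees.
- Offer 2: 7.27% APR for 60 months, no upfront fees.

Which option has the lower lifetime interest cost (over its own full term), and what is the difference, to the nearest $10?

Offer 1: at 6.25% the monthly rate is 0.0052083, so the payment is 250,000 × 0.0052083 / (1 − 1.0052083^−120) = $2,807.00.
Total interest on Offer 1 = 120 × $2,807.00 − $250,000 = $86,840.00.
Offer 2: monthly rate = 7.27%/12 = 0.0060583; payment = 250,000 × 0.0060583 / (1 − (1+0.0060583)^−60) = $4,982.21.
Total interest on Offer 2 = 60 × $4,982.21 − $250,000 = $48,932.60.
Offer 2 is lower by $37,907.40.

Offer 2 by $37,910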